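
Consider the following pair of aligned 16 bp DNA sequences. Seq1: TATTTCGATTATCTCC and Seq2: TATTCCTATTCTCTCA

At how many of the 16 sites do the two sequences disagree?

4

Mismatches occur at site 5 (T↔C), site 7 (G↔T), site 11 (A↔C), site 16 (C↔A).
That gives 4 mismatches out of 16 aligned sites, so the Hamming distance is 4.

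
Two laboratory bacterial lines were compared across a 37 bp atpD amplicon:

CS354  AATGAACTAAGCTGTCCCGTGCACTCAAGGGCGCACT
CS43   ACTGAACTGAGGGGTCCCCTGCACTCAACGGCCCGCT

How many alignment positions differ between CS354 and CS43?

Mismatches occur at site 2 (A↔C), site 9 (A↔G), site 12 (C↔G), site 13 (T↔G), site 19 (G↔C), site 29 (G↔C), site 33 (G↔C), site 35 (A↔G).
That gives 8 mismatches out of 37 aligned sites, so the Hamming distance is 8.

8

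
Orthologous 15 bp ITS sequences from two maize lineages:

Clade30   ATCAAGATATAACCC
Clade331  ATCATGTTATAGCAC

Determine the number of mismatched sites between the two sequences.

Differing sites — 5:A/T; 7:A/T; 12:A/G; 14:C/A.
That gives 4 mismatches out of 15 aligned sites, so the Hamming distance is 4.

4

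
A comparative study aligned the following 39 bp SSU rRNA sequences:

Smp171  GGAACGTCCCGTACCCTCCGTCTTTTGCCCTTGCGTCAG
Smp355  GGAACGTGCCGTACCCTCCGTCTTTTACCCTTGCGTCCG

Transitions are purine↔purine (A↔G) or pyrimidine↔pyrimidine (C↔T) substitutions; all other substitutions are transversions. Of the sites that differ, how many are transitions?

Mismatches occur at site 8 (C↔G, transversion), site 27 (G↔A, transition), site 38 (A↔C, transversion).
Of the 3 differences, 1 transition and 2 transversions, so the answer is 1.

1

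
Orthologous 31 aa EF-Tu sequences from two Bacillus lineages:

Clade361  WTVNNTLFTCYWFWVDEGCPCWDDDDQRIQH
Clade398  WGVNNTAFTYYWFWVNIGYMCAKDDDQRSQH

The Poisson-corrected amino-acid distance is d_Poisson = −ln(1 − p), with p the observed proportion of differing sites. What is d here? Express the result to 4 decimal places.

Differing sites — 2:T/G; 7:L/A; 10:C/Y; 16:D/N; 17:E/I; 19:C/Y; 20:P/M; 22:W/A; 23:D/K; 29:I/S.
p = 10/31 = 0.322581.
d = −ln(1 − 0.322581) = −ln(0.677419) = 0.3895.

0.3895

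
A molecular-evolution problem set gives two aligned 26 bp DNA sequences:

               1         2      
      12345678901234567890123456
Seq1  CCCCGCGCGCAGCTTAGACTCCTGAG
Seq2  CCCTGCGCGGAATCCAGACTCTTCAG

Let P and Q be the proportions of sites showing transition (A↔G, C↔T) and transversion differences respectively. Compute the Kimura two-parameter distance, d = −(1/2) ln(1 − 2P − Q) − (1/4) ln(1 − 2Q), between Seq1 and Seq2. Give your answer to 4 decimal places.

0.4284

Mismatches occur at site 4 (C↔T, transition), site 10 (C↔G, transversion), site 12 (G↔A, transition), site 13 (C↔T, transition), site 14 (T↔C, transition), site 15 (T↔C, transition), site 22 (C↔T, transition), site 24 (G↔C, transversion).
Of the 8 differences, 6 transitions and 2 transversions over 26 sites: P = 6/26 = 0.230769, Q = 2/26 = 0.076923.
d = −0.5·ln(0.461539) − 0.25·ln(0.846154) = −0.5·(-0.773189) − 0.25·(-0.167054) = 0.4284.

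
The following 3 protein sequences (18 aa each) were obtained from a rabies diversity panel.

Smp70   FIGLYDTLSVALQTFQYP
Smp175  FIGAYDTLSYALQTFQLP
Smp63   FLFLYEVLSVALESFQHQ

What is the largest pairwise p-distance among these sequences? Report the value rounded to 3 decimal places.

0.556

Pairwise Hamming distances:
  Smp70 vs Smp175: 3
  Smp70 vs Smp63: 8
  Smp175 vs Smp63: 10
The largest is 10 mismatches, between Smp175 and Smp63; p = 10/18 = 0.556.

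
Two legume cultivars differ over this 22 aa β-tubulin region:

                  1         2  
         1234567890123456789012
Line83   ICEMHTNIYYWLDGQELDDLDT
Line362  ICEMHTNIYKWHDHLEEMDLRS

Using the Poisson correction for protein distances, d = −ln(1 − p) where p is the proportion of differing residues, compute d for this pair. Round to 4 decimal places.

The sequences differ at positions 10 (Y/K), 12 (L/H), 14 (G/H), 15 (Q/L), 17 (L/E), 18 (D/M), 21 (D/R), 22 (T/S).
p = 8/22 = 0.363636.
d = −ln(1 − 0.363636) = −ln(0.636364) = 0.4520.

0.4520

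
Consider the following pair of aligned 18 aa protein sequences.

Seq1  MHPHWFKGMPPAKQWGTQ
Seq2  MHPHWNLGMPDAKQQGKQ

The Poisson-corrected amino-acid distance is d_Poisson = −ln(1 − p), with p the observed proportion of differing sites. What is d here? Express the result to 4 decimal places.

Differing sites — 6:F/N; 7:K/L; 11:P/D; 15:W/Q; 17:T/K.
p = 5/18 = 0.277778.
d = −ln(1 − 0.277778) = −ln(0.722222) = 0.3254.

0.3254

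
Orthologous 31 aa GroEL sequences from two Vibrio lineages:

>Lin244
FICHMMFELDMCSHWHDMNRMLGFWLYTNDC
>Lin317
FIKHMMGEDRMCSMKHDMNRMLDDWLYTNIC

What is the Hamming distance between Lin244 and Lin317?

9

The sequences differ at positions 3 (C/K), 7 (F/G), 9 (L/D), 10 (D/R), 14 (H/M), 15 (W/K), 23 (G/D), 24 (F/D), 30 (D/I).
That gives 9 mismatches out of 31 aligned sites, so the Hamming distance is 9.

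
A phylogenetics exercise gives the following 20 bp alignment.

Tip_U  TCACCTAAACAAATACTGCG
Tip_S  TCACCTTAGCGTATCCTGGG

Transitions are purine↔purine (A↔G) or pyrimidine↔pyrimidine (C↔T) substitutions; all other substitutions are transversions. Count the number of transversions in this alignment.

4

Mismatches occur at site 7 (A/T, transversion), site 9 (A/G, transition), site 11 (A/G, transition), site 12 (A/T, transversion), site 15 (A/C, transversion), site 19 (C/G, transversion).
Of the 6 differences, 2 transitions and 4 transversions, so the answer is 4.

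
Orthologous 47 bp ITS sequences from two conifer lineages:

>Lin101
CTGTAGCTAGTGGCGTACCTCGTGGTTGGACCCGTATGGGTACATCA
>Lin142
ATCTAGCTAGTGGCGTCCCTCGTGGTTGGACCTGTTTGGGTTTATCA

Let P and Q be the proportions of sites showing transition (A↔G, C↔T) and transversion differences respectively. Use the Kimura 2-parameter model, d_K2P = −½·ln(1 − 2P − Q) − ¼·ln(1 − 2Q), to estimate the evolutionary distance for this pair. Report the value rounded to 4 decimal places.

0.1661

Mismatches occur at site 1 (C/A, transversion), site 3 (G/C, transversion), site 17 (A/C, transversion), site 33 (C/T, transition), site 36 (A/T, transversion), site 42 (A/T, transversion), site 43 (C/T, transition).
Of the 7 differences, 2 transitions and 5 transversions over 47 sites: P = 2/47 = 0.042553, Q = 5/47 = 0.106383.
d = −0.5·ln(0.808511) − 0.25·ln(0.787234) = −0.5·(-0.212561) − 0.25·(-0.239230) = 0.1661.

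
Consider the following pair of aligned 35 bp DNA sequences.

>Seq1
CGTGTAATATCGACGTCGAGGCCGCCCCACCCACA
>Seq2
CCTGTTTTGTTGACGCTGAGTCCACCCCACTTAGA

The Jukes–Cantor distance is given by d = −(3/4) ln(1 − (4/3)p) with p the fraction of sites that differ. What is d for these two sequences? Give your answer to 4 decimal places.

Differing sites — 2:G/C; 6:A/T; 7:A/T; 9:A/G; 11:C/T; 16:T/C; 17:C/T; 21:G/T; 24:G/A; 31:C/T; 32:C/T; 34:C/G.
p = 12/35 = 0.342857.
d = −0.75 · ln(1 − (4/3)·0.342857) = −0.75 · ln(0.542857) = −0.75 · (-0.610909) = 0.4582.

0.4582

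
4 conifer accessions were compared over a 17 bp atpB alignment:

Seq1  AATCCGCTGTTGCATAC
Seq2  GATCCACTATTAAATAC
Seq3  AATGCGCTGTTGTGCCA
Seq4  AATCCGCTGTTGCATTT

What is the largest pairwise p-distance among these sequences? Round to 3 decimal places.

0.588

Pairwise Hamming distances:
  Seq1 vs Seq2: 5
  Seq1 vs Seq3: 6
  Seq1 vs Seq4: 2
  Seq2 vs Seq3: 10
  Seq2 vs Seq4: 7
  Seq3 vs Seq4: 6
The largest is 10 mismatches, between Seq2 and Seq3; p = 10/17 = 0.588.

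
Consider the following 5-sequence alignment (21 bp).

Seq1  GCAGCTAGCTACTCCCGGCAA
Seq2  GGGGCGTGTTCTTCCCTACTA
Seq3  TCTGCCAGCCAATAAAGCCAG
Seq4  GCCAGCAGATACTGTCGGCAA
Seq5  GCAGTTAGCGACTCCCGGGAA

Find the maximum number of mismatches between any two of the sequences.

16

Pairwise Hamming distances:
  Seq1 vs Seq2: 10
  Seq1 vs Seq3: 10
  Seq1 vs Seq4: 7
  Seq1 vs Seq5: 3
  Seq2 vs Seq3: 16
  Seq2 vs Seq4: 14
  Seq2 vs Seq5: 13
  Seq3 vs Seq4: 12
  Seq3 vs Seq5: 12
  Seq4 vs Seq5: 9
The largest is 16, between Seq2 and Seq3.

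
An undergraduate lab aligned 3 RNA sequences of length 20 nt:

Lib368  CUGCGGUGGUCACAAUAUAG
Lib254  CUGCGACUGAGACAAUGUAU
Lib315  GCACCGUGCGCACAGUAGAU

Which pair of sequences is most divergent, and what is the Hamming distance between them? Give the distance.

13

Pairwise Hamming distances:
  Lib368 vs Lib254: 7
  Lib368 vs Lib315: 9
  Lib254 vs Lib315: 13
The largest is 13, between Lib254 and Lib315.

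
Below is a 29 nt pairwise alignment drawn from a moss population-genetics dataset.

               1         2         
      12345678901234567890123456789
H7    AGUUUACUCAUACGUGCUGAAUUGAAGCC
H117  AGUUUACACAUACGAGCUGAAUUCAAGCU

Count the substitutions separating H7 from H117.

4

Mismatches occur at site 8 (U/A), site 15 (U/A), site 24 (G/C), site 29 (C/U).
That gives 4 mismatches out of 29 aligned sites, so the Hamming distance is 4.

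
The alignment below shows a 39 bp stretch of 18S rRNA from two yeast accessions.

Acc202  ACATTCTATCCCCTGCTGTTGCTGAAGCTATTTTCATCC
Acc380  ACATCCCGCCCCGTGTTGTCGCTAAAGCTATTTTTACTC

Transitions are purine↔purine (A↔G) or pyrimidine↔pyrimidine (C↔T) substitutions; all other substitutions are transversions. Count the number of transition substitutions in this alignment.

10

Differing sites — 5:T/C (Ti); 7:T/C (Ti); 8:A/G (Ti); 9:T/C (Ti); 13:C/G (Tv); 16:C/T (Ti); 20:T/C (Ti); 24:G/A (Ti); 35:C/T (Ti); 37:T/C (Ti); 38:C/T (Ti).
Of the 11 differences, 10 transitions and 1 transversion, so the answer is 10.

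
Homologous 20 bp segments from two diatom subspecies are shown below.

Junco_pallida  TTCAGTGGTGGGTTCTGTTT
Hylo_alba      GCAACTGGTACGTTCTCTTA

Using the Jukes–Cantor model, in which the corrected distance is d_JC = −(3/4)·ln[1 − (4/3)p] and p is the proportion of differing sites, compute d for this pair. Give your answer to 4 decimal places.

0.5716

Mismatches occur at site 1 (T→G), site 2 (T→C), site 3 (C→A), site 5 (G→C), site 10 (G→A), site 11 (G→C), site 17 (G→C), site 20 (T→A).
p = 8/20 = 0.400000.
d = −0.75 · ln(1 − (4/3)·0.400000) = −0.75 · ln(0.466667) = −0.75 · (-0.762139) = 0.5716.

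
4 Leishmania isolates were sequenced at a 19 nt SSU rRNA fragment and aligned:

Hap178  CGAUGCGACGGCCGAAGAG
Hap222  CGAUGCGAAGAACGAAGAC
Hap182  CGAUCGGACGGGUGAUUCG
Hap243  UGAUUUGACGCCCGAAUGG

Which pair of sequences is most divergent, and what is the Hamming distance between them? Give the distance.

10

Pairwise Hamming distances:
  Hap178 vs Hap222: 4
  Hap178 vs Hap182: 7
  Hap178 vs Hap243: 6
  Hap222 vs Hap182: 10
  Hap222 vs Hap243: 9
  Hap182 vs Hap243: 8
The largest is 10, between Hap222 and Hap182.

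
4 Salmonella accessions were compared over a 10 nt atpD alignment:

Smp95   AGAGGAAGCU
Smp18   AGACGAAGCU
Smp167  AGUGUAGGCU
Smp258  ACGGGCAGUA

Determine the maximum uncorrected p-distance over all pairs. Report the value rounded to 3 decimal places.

Pairwise Hamming distances:
  Smp95 vs Smp18: 1
  Smp95 vs Smp167: 3
  Smp95 vs Smp258: 5
  Smp18 vs Smp167: 4
  Smp18 vs Smp258: 6
  Smp167 vs Smp258: 7
The largest is 7 mismatches, between Smp167 and Smp258; p = 7/10 = 0.700.

0.700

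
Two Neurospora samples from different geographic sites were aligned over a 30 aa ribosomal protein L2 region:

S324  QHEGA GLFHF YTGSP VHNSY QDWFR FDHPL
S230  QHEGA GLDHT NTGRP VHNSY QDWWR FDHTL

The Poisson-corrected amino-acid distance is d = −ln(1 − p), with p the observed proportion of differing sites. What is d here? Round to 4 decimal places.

Mismatches occur at site 8 (F↔D), site 10 (F↔T), site 11 (Y↔N), site 14 (S↔R), site 24 (F↔W), site 29 (P↔T).
p = 6/30 = 0.200000.
d = −ln(1 − 0.200000) = −ln(0.800000) = 0.2231.

0.2231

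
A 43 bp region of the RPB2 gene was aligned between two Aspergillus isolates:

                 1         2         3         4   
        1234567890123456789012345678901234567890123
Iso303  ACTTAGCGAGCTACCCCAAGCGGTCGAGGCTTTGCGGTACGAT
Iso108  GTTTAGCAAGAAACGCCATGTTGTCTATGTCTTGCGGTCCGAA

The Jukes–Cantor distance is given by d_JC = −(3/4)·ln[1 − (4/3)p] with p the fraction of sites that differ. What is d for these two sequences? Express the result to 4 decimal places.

Mismatches occur at site 1 (A↔G), site 2 (C↔T), site 8 (G↔A), site 11 (C↔A), site 12 (T↔A), site 15 (C↔G), site 19 (A↔T), site 21 (C↔T), site 22 (G↔T), site 26 (G↔T), site 28 (G↔T), site 30 (C↔T), site 31 (T↔C), site 39 (A↔C), site 43 (T↔A).
p = 15/43 = 0.348837.
d = −0.75 · ln(1 − (4/3)·0.348837) = −0.75 · ln(0.534884) = −0.75 · (-0.625705) = 0.4693.

0.4693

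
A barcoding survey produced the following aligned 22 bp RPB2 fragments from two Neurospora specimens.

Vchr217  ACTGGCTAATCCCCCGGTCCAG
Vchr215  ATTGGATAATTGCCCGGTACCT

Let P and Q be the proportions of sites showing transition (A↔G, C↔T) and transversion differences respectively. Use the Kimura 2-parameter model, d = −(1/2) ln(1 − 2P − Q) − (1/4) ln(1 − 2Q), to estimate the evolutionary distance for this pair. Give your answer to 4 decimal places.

0.4146

The sequences differ at positions 2 (C/T, transition), 6 (C/A, transversion), 11 (C/T, transition), 12 (C/G, transversion), 19 (C/A, transversion), 21 (A/C, transversion), 22 (G/T, transversion).
Of the 7 differences, 2 transitions and 5 transversions over 22 sites: P = 2/22 = 0.090909, Q = 5/22 = 0.227273.
d = −0.5·ln(0.590909) − 0.25·ln(0.545454) = −0.5·(-0.526093) − 0.25·(-0.606137) = 0.4146.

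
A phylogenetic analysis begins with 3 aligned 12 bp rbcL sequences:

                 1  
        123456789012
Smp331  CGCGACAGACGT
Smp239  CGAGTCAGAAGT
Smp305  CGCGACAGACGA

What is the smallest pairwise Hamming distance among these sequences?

1

Pairwise Hamming distances:
  Smp331 vs Smp239: 3
  Smp331 vs Smp305: 1
  Smp239 vs Smp305: 4
The smallest is 1, between Smp331 and Smp305.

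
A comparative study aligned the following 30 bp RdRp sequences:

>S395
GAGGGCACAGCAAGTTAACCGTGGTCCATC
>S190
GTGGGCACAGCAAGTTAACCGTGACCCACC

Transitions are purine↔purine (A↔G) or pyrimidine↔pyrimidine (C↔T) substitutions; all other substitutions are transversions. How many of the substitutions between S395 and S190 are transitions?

3

Differing sites — 2:A/T (Tv); 24:G/A (Ti); 25:T/C (Ti); 29:T/C (Ti).
Of the 4 differences, 3 transitions and 1 transversion, so the answer is 3.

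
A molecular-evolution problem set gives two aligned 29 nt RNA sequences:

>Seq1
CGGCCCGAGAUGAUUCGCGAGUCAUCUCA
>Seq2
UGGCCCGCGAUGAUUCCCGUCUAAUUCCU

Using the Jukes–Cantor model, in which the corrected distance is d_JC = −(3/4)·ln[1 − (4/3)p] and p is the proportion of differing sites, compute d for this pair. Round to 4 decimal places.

0.4006

The sequences differ at positions 1 (C/U), 8 (A/C), 17 (G/C), 20 (A/U), 21 (G/C), 23 (C/A), 26 (C/U), 27 (U/C), 29 (A/U).
p = 9/29 = 0.310345.
d = −0.75 · ln(1 − (4/3)·0.310345) = −0.75 · ln(0.586207) = −0.75 · (-0.534082) = 0.4006.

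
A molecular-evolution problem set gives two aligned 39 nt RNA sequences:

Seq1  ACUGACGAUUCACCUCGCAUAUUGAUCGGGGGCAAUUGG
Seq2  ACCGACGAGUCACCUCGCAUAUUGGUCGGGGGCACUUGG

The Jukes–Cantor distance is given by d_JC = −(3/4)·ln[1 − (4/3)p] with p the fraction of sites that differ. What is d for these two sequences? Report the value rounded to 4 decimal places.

Differing sites — 3:U/C; 9:U/G; 25:A/G; 35:A/C.
p = 4/39 = 0.102564.
d = −0.75 · ln(1 − (4/3)·0.102564) = −0.75 · ln(0.863248) = −0.75 · (-0.147053) = 0.1103.

0.1103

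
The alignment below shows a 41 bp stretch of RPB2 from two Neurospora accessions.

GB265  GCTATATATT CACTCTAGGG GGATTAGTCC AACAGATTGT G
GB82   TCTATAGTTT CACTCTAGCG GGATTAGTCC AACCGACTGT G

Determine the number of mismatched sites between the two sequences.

Mismatches occur at site 1 (G/T), site 7 (T/G), site 8 (A/T), site 19 (G/C), site 34 (A/C), site 37 (T/C).
That gives 6 mismatches out of 41 aligned sites, so the Hamming distance is 6.

6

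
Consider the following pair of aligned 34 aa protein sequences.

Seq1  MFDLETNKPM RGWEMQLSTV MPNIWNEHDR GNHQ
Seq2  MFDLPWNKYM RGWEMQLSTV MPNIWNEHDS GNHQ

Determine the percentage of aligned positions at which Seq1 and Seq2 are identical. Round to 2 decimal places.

Differing sites — 5:E/P; 6:T/W; 9:P/Y; 30:R/S.
30 of the 34 sites match, so the percent identity is 30/34 × 100 = 88.24%.

88.24%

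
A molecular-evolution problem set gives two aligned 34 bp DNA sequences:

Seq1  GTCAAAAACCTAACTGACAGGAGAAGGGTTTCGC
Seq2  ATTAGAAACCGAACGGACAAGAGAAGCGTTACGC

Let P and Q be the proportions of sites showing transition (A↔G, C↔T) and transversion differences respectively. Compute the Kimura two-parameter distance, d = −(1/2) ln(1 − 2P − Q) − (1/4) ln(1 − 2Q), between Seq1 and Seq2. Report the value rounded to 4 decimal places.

The sequences differ at positions 1 (G/A, transition), 3 (C/T, transition), 5 (A/G, transition), 11 (T/G, transversion), 15 (T/G, transversion), 20 (G/A, transition), 27 (G/C, transversion), 31 (T/A, transversion).
Of the 8 differences, 4 transitions and 4 transversions over 34 sites: P = 4/34 = 0.117647, Q = 4/34 = 0.117647.
d = −0.5·ln(0.647059) − 0.25·ln(0.764706) = −0.5·(-0.435318) − 0.25·(-0.268264) = 0.2847.

0.2847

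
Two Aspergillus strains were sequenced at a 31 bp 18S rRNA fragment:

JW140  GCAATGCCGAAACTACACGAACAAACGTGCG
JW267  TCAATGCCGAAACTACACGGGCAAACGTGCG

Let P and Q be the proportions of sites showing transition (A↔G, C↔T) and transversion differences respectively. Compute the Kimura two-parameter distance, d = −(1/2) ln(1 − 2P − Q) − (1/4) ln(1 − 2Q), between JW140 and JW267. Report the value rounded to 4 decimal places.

0.1046

Differing sites — 1:G/T (Tv); 20:A/G (Ti); 21:A/G (Ti).
Of the 3 differences, 2 transitions and 1 transversion over 31 sites: P = 2/31 = 0.064516, Q = 1/31 = 0.032258.
d = −0.5·ln(0.838710) − 0.25·ln(0.935484) = −0.5·(-0.175890) − 0.25·(-0.066691) = 0.1046.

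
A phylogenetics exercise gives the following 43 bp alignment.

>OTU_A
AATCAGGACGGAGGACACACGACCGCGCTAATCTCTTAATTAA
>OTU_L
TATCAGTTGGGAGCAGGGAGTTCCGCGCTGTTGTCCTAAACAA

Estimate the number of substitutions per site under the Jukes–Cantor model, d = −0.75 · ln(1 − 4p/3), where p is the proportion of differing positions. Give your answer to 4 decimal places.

0.5617

The sequences differ at positions 1 (A/T), 7 (G/T), 8 (A/T), 9 (C/G), 14 (G/C), 16 (C/G), 17 (A/G), 18 (C/G), 20 (C/G), 21 (G/T), 22 (A/T), 30 (A/G), 31 (A/T), 33 (C/G), 36 (T/C), 40 (T/A), 41 (T/C).
p = 17/43 = 0.395349.
d = −0.75 · ln(1 − (4/3)·0.395349) = −0.75 · ln(0.472868) = −0.75 · (-0.748939) = 0.5617.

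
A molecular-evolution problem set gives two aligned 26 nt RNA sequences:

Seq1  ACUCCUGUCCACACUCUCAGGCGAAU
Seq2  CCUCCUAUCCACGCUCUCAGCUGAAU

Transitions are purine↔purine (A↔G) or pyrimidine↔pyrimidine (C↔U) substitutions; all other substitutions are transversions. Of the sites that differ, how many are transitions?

Differing sites — 1:A/C (Tv); 7:G/A (Ti); 13:A/G (Ti); 21:G/C (Tv); 22:C/U (Ti).
Of the 5 differences, 3 transitions and 2 transversions, so the answer is 3.

3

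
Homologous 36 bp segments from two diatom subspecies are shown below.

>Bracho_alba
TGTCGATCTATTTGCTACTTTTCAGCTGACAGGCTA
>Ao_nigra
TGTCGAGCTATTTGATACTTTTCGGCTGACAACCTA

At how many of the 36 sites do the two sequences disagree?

Differing sites — 7:T/G; 15:C/A; 24:A/G; 32:G/A; 33:G/C.
That gives 5 mismatches out of 36 aligned sites, so the Hamming distance is 5.

5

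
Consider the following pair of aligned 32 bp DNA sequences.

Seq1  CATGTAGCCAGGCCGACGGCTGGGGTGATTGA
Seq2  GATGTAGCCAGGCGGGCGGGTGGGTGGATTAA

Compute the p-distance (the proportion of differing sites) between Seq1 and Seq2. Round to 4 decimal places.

0.2188

The sequences differ at positions 1 (C/G), 14 (C/G), 16 (A/G), 20 (C/G), 25 (G/T), 26 (T/G), 31 (G/A).
There are 7 differences over 32 sites, so p = 7/32 = 0.2188.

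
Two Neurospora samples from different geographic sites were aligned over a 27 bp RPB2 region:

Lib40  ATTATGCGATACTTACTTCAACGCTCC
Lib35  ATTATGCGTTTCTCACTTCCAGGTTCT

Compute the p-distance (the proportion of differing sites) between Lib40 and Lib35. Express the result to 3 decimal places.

The sequences differ at positions 9 (A/T), 11 (A/T), 14 (T/C), 20 (A/C), 22 (C/G), 24 (C/T), 27 (C/T).
There are 7 differences over 27 sites, so p = 7/27 = 0.259.

0.259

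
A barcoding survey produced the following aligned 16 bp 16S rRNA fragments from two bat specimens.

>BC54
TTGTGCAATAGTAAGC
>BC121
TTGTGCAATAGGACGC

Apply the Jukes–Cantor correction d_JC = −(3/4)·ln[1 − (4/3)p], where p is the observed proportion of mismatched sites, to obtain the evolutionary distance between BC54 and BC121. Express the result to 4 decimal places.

Mismatches occur at site 12 (T↔G), site 14 (A↔C).
p = 2/16 = 0.125000.
d = −0.75 · ln(1 − (4/3)·0.125000) = −0.75 · ln(0.833333) = −0.75 · (-0.182322) = 0.1367.

0.1367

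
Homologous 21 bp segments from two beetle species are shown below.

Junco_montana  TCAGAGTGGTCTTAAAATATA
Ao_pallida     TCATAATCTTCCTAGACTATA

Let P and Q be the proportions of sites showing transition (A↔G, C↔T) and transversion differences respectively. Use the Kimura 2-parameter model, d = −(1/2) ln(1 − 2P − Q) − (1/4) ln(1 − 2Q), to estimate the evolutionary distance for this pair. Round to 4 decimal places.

Differing sites — 4:G/T (Tv); 6:G/A (Ti); 8:G/C (Tv); 9:G/T (Tv); 12:T/C (Ti); 15:A/G (Ti); 17:A/C (Tv).
Of the 7 differences, 3 transitions and 4 transversions over 21 sites: P = 3/21 = 0.142857, Q = 4/21 = 0.190476.
d = −0.5·ln(0.523810) − 0.25·ln(0.619048) = −0.5·(-0.646626) − 0.25·(-0.479572) = 0.4432.

0.4432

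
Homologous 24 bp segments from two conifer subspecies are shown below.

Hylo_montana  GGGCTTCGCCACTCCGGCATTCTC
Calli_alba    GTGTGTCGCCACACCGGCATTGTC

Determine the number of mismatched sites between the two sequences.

The sequences differ at positions 2 (G/T), 4 (C/T), 5 (T/G), 13 (T/A), 22 (C/G).
That gives 5 mismatches out of 24 aligned sites, so the Hamming distance is 5.

5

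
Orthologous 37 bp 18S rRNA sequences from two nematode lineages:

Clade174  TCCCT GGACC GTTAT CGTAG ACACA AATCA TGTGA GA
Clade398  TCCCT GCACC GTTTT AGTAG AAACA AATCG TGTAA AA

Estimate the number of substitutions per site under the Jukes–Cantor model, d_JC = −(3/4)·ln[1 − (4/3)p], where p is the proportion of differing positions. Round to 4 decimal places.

0.2180

Mismatches occur at site 7 (G→C), site 14 (A→T), site 16 (C→A), site 22 (C→A), site 30 (A→G), site 34 (G→A), site 36 (G→A).
p = 7/37 = 0.189189.
d = −0.75 · ln(1 − (4/3)·0.189189) = −0.75 · ln(0.747748) = −0.75 · (-0.290689) = 0.2180.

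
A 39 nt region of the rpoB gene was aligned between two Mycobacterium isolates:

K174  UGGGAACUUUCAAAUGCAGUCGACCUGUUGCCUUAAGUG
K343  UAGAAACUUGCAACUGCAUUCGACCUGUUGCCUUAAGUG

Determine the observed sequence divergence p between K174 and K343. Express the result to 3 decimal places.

The sequences differ at positions 2 (G/A), 4 (G/A), 10 (U/G), 14 (A/C), 19 (G/U).
There are 5 differences over 39 sites, so p = 5/39 = 0.128.

0.128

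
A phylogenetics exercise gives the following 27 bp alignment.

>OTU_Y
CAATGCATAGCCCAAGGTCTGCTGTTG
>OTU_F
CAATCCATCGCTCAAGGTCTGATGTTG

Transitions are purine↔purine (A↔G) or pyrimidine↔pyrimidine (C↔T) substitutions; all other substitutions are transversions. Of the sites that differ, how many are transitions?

1

The sequences differ at positions 5 (G/C, transversion), 9 (A/C, transversion), 12 (C/T, transition), 22 (C/A, transversion).
Of the 4 differences, 1 transition and 3 transversions, so the answer is 1.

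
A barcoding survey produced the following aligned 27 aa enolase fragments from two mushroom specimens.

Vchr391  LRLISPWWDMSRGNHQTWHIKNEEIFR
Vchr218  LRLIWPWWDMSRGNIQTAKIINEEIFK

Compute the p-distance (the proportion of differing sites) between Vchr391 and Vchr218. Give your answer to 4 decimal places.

Mismatches occur at site 5 (S/W), site 15 (H/I), site 18 (W/A), site 19 (H/K), site 21 (K/I), site 27 (R/K).
There are 6 differences over 27 sites, so p = 6/27 = 0.2222.

0.2222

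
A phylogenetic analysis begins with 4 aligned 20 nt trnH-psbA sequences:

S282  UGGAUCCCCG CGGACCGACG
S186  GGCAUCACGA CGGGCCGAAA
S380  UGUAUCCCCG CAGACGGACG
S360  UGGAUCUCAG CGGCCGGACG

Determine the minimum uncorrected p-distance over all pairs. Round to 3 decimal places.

0.150

Pairwise Hamming distances:
  S282 vs S186: 8
  S282 vs S380: 3
  S282 vs S360: 4
  S186 vs S380: 10
  S186 vs S360: 9
  S380 vs S360: 5
The smallest is 3 mismatches, between S282 and S380; p = 3/20 = 0.150.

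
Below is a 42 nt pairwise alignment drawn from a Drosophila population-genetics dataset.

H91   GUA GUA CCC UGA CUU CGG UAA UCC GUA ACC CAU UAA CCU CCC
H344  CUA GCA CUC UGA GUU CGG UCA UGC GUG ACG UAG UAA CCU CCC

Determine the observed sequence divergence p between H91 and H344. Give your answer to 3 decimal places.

Mismatches occur at site 1 (G→C), site 5 (U→C), site 8 (C→U), site 13 (C→G), site 20 (A→C), site 23 (C→G), site 27 (A→G), site 30 (C→G), site 31 (C→U), site 33 (U→G).
There are 10 differences over 42 sites, so p = 10/42 = 0.238.

0.238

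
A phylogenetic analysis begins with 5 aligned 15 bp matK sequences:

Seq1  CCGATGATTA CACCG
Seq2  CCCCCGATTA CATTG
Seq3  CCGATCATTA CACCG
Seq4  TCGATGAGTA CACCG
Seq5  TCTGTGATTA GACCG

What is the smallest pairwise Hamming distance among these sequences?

1

Pairwise Hamming distances:
  Seq1 vs Seq2: 5
  Seq1 vs Seq3: 1
  Seq1 vs Seq4: 2
  Seq1 vs Seq5: 4
  Seq2 vs Seq3: 6
  Seq2 vs Seq4: 7
  Seq2 vs Seq5: 7
  Seq3 vs Seq4: 3
  Seq3 vs Seq5: 5
  Seq4 vs Seq5: 4
The smallest is 1, between Seq1 and Seq3.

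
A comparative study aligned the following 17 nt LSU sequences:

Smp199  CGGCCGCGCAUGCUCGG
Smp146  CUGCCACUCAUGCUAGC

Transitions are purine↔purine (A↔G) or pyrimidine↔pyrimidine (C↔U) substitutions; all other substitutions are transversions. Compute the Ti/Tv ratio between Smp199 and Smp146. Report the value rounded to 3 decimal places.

The sequences differ at positions 2 (G/U, transversion), 6 (G/A, transition), 8 (G/U, transversion), 15 (C/A, transversion), 17 (G/C, transversion).
Of the 5 differences, 1 transition and 4 transversions, so Ti/Tv = 1/4 = 0.250.

0.250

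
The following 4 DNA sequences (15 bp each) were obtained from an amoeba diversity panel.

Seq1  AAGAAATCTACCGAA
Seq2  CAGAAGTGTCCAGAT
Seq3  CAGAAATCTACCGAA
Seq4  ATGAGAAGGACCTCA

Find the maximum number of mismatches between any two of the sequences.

Pairwise Hamming distances:
  Seq1 vs Seq2: 6
  Seq1 vs Seq3: 1
  Seq1 vs Seq4: 7
  Seq2 vs Seq3: 5
  Seq2 vs Seq4: 11
  Seq3 vs Seq4: 8
The largest is 11, between Seq2 and Seq4.

11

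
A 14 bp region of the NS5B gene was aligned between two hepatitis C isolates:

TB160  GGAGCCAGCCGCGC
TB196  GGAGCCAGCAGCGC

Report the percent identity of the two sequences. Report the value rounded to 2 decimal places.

92.86%

A single mismatch occurs at site 10 (C/A).
13 of the 14 sites match, so the percent identity is 13/14 × 100 = 92.86%.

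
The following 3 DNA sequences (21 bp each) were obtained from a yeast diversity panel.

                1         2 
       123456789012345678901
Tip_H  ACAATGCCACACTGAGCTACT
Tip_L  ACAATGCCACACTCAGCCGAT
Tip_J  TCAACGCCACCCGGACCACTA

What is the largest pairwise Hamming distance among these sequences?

10

Pairwise Hamming distances:
  Tip_H vs Tip_L: 4
  Tip_H vs Tip_J: 9
  Tip_L vs Tip_J: 10
The largest is 10, between Tip_L and Tip_J.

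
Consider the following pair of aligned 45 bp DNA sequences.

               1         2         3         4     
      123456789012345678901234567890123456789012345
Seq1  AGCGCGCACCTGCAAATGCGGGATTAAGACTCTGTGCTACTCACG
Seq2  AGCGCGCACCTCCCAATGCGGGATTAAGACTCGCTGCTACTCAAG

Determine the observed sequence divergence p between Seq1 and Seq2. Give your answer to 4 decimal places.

0.1111

Mismatches occur at site 12 (G/C), site 14 (A/C), site 33 (T/G), site 34 (G/C), site 44 (C/A).
There are 5 differences over 45 sites, so p = 5/45 = 0.1111.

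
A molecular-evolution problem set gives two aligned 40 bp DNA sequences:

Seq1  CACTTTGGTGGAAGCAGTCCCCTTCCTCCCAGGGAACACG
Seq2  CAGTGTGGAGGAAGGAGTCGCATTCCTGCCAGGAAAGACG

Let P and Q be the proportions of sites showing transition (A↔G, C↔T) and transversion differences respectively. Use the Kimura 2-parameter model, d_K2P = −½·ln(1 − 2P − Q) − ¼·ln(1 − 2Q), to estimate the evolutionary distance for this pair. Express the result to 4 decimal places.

0.2715

The sequences differ at positions 3 (C/G, transversion), 5 (T/G, transversion), 9 (T/A, transversion), 15 (C/G, transversion), 20 (C/G, transversion), 22 (C/A, transversion), 28 (C/G, transversion), 34 (G/A, transition), 37 (C/G, transversion).
Of the 9 differences, 1 transition and 8 transversions over 40 sites: P = 1/40 = 0.025000, Q = 8/40 = 0.200000.
d = −0.5·ln(0.750000) − 0.25·ln(0.600000) = −0.5·(-0.287682) − 0.25·(-0.510826) = 0.2715.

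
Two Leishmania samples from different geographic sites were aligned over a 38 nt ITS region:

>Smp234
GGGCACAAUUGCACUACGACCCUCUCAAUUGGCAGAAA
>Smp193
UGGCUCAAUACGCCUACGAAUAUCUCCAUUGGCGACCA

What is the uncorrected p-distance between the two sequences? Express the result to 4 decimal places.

Differing sites — 1:G/U; 5:A/U; 10:U/A; 11:G/C; 12:C/G; 13:A/C; 20:C/A; 21:C/U; 22:C/A; 27:A/C; 34:A/G; 35:G/A; 36:A/C; 37:A/C.
There are 14 differences over 38 sites, so p = 14/38 = 0.3684.

0.3684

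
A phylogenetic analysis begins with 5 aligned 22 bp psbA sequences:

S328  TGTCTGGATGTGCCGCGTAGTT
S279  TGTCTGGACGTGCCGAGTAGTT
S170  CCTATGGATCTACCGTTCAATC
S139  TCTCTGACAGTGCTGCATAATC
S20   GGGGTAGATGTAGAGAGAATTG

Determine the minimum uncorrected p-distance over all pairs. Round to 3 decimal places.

Pairwise Hamming distances:
  S328 vs S279: 2
  S328 vs S170: 10
  S328 vs S139: 8
  S328 vs S20: 11
  S279 vs S170: 11
  S279 vs S139: 9
  S279 vs S20: 11
  S170 vs S139: 11
  S170 vs S20: 13
  S139 vs S20: 16
The smallest is 2 mismatches, between S328 and S279; p = 2/22 = 0.091.

0.091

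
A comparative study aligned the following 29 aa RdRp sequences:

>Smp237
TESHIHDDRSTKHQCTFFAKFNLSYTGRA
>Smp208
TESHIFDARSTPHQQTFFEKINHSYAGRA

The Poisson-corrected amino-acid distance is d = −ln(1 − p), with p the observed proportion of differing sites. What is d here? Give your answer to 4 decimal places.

Mismatches occur at site 6 (H→F), site 8 (D→A), site 12 (K→P), site 15 (C→Q), site 19 (A→E), site 21 (F→I), site 23 (L→H), site 26 (T→A).
p = 8/29 = 0.275862.
d = −ln(1 − 0.275862) = −ln(0.724138) = 0.3228.

0.3228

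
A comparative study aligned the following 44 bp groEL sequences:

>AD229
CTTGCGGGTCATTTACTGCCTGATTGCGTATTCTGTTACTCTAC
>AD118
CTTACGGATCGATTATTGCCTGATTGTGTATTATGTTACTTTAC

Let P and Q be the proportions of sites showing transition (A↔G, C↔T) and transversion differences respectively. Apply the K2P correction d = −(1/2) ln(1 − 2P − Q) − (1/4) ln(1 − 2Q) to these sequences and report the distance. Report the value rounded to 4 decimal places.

The sequences differ at positions 4 (G/A, transition), 8 (G/A, transition), 11 (A/G, transition), 12 (T/A, transversion), 16 (C/T, transition), 27 (C/T, transition), 33 (C/A, transversion), 41 (C/T, transition).
Of the 8 differences, 6 transitions and 2 transversions over 44 sites: P = 6/44 = 0.136364, Q = 2/44 = 0.045455.
d = −0.5·ln(0.681817) − 0.25·ln(0.909090) = −0.5·(-0.382994) − 0.25·(-0.095311) = 0.2153.

0.2153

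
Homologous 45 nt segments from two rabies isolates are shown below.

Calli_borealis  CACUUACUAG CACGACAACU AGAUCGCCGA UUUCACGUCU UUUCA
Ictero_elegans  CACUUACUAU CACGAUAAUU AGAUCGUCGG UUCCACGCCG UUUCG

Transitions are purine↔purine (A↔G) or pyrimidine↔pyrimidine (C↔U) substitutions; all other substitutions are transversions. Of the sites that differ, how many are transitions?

Mismatches occur at site 10 (G↔U, transversion), site 16 (C↔U, transition), site 19 (C↔U, transition), site 27 (C↔U, transition), site 30 (A↔G, transition), site 33 (U↔C, transition), site 38 (U↔C, transition), site 40 (U↔G, transversion), site 45 (A↔G, transition).
Of the 9 differences, 7 transitions and 2 transversions, so the answer is 7.

7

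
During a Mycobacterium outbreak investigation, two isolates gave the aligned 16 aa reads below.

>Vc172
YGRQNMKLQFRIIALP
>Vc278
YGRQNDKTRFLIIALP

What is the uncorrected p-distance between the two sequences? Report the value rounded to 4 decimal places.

The sequences differ at positions 6 (M/D), 8 (L/T), 9 (Q/R), 11 (R/L).
There are 4 differences over 16 sites, so p = 4/16 = 0.2500.

0.2500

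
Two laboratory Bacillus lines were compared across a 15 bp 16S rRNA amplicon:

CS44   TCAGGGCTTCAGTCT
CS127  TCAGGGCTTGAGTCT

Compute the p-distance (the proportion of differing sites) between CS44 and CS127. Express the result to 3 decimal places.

Differing sites — 10:C/G.
There are 1 differences over 15 sites, so p = 1/15 = 0.067.

0.067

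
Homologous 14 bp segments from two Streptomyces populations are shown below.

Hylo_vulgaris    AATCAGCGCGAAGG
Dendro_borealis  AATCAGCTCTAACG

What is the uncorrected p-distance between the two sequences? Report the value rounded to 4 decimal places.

Mismatches occur at site 8 (G↔T), site 10 (G↔T), site 13 (G↔C).
There are 3 differences over 14 sites, so p = 3/14 = 0.2143.

0.2143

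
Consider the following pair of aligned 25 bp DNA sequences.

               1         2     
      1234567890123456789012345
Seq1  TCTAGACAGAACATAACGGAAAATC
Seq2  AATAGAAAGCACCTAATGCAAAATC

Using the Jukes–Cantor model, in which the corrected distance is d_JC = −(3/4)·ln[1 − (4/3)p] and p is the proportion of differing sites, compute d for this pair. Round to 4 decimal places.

0.3505

The sequences differ at positions 1 (T/A), 2 (C/A), 7 (C/A), 10 (A/C), 13 (A/C), 17 (C/T), 19 (G/C).
p = 7/25 = 0.280000.
d = −0.75 · ln(1 − (4/3)·0.280000) = −0.75 · ln(0.626667) = −0.75 · (-0.467340) = 0.3505.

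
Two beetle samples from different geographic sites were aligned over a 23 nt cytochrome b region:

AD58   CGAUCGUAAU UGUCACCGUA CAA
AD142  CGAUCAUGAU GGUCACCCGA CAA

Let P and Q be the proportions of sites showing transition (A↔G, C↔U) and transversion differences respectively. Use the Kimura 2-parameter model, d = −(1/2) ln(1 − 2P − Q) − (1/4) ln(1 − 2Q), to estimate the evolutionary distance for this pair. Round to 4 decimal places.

The sequences differ at positions 6 (G/A, transition), 8 (A/G, transition), 11 (U/G, transversion), 18 (G/C, transversion), 19 (U/G, transversion).
Of the 5 differences, 2 transitions and 3 transversions over 23 sites: P = 2/23 = 0.086957, Q = 3/23 = 0.130435.
d = −0.5·ln(0.695651) − 0.25·ln(0.739130) = −0.5·(-0.362907) − 0.25·(-0.302281) = 0.2570.

0.2570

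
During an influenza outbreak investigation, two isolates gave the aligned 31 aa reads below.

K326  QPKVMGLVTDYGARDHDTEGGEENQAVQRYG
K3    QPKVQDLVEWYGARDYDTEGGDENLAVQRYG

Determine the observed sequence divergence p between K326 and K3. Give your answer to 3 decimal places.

0.226

The sequences differ at positions 5 (M/Q), 6 (G/D), 9 (T/E), 10 (D/W), 16 (H/Y), 22 (E/D), 25 (Q/L).
There are 7 differences over 31 sites, so p = 7/31 = 0.226.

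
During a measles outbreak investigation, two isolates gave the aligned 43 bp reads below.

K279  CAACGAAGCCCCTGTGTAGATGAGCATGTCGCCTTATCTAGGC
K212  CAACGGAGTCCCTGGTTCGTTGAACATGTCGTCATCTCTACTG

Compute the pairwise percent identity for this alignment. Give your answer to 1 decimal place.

The sequences differ at positions 6 (A/G), 9 (C/T), 15 (T/G), 16 (G/T), 18 (A/C), 20 (A/T), 24 (G/A), 32 (C/T), 34 (T/A), 36 (A/C), 41 (G/C), 42 (G/T), 43 (C/G).
30 of the 43 sites match, so the percent identity is 30/43 × 100 = 69.8%.

69.8%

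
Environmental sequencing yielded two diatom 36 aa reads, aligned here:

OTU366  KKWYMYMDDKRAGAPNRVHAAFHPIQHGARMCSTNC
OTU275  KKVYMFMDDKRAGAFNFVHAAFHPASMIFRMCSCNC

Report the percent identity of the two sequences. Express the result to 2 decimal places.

72.22%

The sequences differ at positions 3 (W/V), 6 (Y/F), 15 (P/F), 17 (R/F), 25 (I/A), 26 (Q/S), 27 (H/M), 28 (G/I), 29 (A/F), 34 (T/C).
26 of the 36 sites match, so the percent identity is 26/36 × 100 = 72.22%.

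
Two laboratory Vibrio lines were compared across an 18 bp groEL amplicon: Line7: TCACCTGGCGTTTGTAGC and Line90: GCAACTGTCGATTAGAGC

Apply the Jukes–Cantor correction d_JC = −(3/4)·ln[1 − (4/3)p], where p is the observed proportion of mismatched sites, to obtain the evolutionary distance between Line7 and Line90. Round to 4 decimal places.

Differing sites — 1:T/G; 4:C/A; 8:G/T; 11:T/A; 14:G/A; 15:T/G.
p = 6/18 = 0.333333.
d = −0.75 · ln(1 − (4/3)·0.333333) = −0.75 · ln(0.555556) = −0.75 · (-0.587786) = 0.4408.

0.4408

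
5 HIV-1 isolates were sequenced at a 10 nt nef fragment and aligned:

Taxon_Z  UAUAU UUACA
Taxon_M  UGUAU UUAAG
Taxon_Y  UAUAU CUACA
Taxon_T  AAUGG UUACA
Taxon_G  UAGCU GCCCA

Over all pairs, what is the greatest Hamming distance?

8

Pairwise Hamming distances:
  Taxon_Z vs Taxon_M: 3
  Taxon_Z vs Taxon_Y: 1
  Taxon_Z vs Taxon_T: 3
  Taxon_Z vs Taxon_G: 5
  Taxon_M vs Taxon_Y: 4
  Taxon_M vs Taxon_T: 6
  Taxon_M vs Taxon_G: 8
  Taxon_Y vs Taxon_T: 4
  Taxon_Y vs Taxon_G: 5
  Taxon_T vs Taxon_G: 7
The largest is 8, between Taxon_M and Taxon_G.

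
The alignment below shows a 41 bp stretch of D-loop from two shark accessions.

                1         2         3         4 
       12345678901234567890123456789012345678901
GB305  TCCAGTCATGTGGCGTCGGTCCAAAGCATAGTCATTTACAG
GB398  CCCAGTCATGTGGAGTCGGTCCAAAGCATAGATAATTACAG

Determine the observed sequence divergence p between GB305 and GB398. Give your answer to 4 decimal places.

0.1220

Differing sites — 1:T/C; 14:C/A; 32:T/A; 33:C/T; 35:T/A.
There are 5 differences over 41 sites, so p = 5/41 = 0.1220.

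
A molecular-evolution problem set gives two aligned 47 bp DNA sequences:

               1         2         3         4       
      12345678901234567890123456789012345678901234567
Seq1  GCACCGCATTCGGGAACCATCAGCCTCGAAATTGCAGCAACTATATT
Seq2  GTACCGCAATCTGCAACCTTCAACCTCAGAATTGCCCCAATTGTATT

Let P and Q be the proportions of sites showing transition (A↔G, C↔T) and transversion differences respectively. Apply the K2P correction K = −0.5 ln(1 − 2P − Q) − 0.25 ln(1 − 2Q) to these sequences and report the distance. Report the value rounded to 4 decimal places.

Differing sites — 2:C/T (Ti); 9:T/A (Tv); 12:G/T (Tv); 14:G/C (Tv); 19:A/T (Tv); 23:G/A (Ti); 28:G/A (Ti); 29:A/G (Ti); 36:A/C (Tv); 37:G/C (Tv); 41:C/T (Ti); 43:A/G (Ti).
Of the 12 differences, 6 transitions and 6 transversions over 47 sites: P = 6/47 = 0.127660, Q = 6/47 = 0.127660.
d = −0.5·ln(0.617020) − 0.25·ln(0.744680) = −0.5·(-0.482854) − 0.25·(-0.294801) = 0.3151.

0.3151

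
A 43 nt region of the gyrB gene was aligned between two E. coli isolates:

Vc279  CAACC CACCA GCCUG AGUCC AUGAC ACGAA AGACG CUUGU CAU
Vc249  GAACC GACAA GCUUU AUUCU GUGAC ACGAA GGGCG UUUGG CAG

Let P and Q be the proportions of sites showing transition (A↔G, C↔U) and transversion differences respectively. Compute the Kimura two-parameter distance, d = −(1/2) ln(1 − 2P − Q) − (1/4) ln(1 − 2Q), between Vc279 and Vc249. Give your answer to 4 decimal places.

Differing sites — 1:C/G (Tv); 6:C/G (Tv); 9:C/A (Tv); 13:C/U (Ti); 15:G/U (Tv); 17:G/U (Tv); 20:C/U (Ti); 21:A/G (Ti); 31:A/G (Ti); 33:A/G (Ti); 36:C/U (Ti); 40:U/G (Tv); 43:U/G (Tv).
Of the 13 differences, 6 transitions and 7 transversions over 43 sites: P = 6/43 = 0.139535, Q = 7/43 = 0.162791.
d = −0.5·ln(0.558139) − 0.25·ln(0.674418) = −0.5·(-0.583147) − 0.25·(-0.393905) = 0.3900.

0.3900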